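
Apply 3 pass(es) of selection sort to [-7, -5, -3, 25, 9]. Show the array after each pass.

Pass 1: Select minimum -7 at index 0, swap -> [-7, -5, -3, 25, 9]
Pass 2: Select minimum -5 at index 1, swap -> [-7, -5, -3, 25, 9]
Pass 3: Select minimum -3 at index 2, swap -> [-7, -5, -3, 25, 9]


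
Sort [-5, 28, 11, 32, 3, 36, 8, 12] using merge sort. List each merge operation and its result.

Divide and conquer:
  Merge [-5] + [28] -> [-5, 28]
  Merge [11] + [32] -> [11, 32]
  Merge [-5, 28] + [11, 32] -> [-5, 11, 28, 32]
  Merge [3] + [36] -> [3, 36]
  Merge [8] + [12] -> [8, 12]
  Merge [3, 36] + [8, 12] -> [3, 8, 12, 36]
  Merge [-5, 11, 28, 32] + [3, 8, 12, 36] -> [-5, 3, 8, 11, 12, 28, 32, 36]


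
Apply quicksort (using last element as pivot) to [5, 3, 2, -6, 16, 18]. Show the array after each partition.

Partition 1: pivot=18 at index 5 -> [5, 3, 2, -6, 16, 18]
Partition 2: pivot=16 at index 4 -> [5, 3, 2, -6, 16, 18]
Partition 3: pivot=-6 at index 0 -> [-6, 3, 2, 5, 16, 18]
Partition 4: pivot=5 at index 3 -> [-6, 3, 2, 5, 16, 18]
Partition 5: pivot=2 at index 1 -> [-6, 2, 3, 5, 16, 18]


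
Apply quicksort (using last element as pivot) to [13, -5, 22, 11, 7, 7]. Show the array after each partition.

Partition 1: pivot=7 at index 2 -> [-5, 7, 7, 11, 13, 22]
Partition 2: pivot=7 at index 1 -> [-5, 7, 7, 11, 13, 22]
Partition 3: pivot=22 at index 5 -> [-5, 7, 7, 11, 13, 22]
Partition 4: pivot=13 at index 4 -> [-5, 7, 7, 11, 13, 22]


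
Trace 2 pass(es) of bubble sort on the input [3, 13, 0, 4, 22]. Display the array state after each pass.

After pass 1: [3, 0, 4, 13, 22] (2 swaps)
After pass 2: [0, 3, 4, 13, 22] (1 swaps)
Total swaps: 3


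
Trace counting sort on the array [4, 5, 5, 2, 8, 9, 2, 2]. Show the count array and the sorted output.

Count array: [0, 0, 3, 0, 1, 2, 0, 0, 1, 1]
(count[i] = number of elements equal to i)
Cumulative count: [0, 0, 3, 3, 4, 6, 6, 6, 7, 8]
Sorted: [2, 2, 2, 4, 5, 5, 8, 9]


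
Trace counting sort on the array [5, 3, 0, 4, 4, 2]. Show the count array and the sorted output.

Count array: [1, 0, 1, 1, 2, 1]
(count[i] = number of elements equal to i)
Cumulative count: [1, 1, 2, 3, 5, 6]
Sorted: [0, 2, 3, 4, 4, 5]


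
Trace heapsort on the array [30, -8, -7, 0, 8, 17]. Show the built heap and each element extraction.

Build heap: [30, 8, 17, 0, -8, -7]
Extract 30: [17, 8, -7, 0, -8, 30]
Extract 17: [8, 0, -7, -8, 17, 30]
Extract 8: [0, -8, -7, 8, 17, 30]
Extract 0: [-7, -8, 0, 8, 17, 30]
Extract -7: [-8, -7, 0, 8, 17, 30]


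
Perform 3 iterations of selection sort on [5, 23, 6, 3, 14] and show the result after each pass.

Pass 1: Select minimum 3 at index 3, swap -> [3, 23, 6, 5, 14]
Pass 2: Select minimum 5 at index 3, swap -> [3, 5, 6, 23, 14]
Pass 3: Select minimum 6 at index 2, swap -> [3, 5, 6, 23, 14]


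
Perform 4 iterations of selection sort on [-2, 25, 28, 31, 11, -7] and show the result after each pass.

Pass 1: Select minimum -7 at index 5, swap -> [-7, 25, 28, 31, 11, -2]
Pass 2: Select minimum -2 at index 5, swap -> [-7, -2, 28, 31, 11, 25]
Pass 3: Select minimum 11 at index 4, swap -> [-7, -2, 11, 31, 28, 25]
Pass 4: Select minimum 25 at index 5, swap -> [-7, -2, 11, 25, 28, 31]


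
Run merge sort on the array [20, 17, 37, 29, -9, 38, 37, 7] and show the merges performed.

Divide and conquer:
  Merge [20] + [17] -> [17, 20]
  Merge [37] + [29] -> [29, 37]
  Merge [17, 20] + [29, 37] -> [17, 20, 29, 37]
  Merge [-9] + [38] -> [-9, 38]
  Merge [37] + [7] -> [7, 37]
  Merge [-9, 38] + [7, 37] -> [-9, 7, 37, 38]
  Merge [17, 20, 29, 37] + [-9, 7, 37, 38] -> [-9, 7, 17, 20, 29, 37, 37, 38]


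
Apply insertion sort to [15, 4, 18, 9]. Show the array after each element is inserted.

First element 15 is already 'sorted'
Insert 4: shifted 1 elements -> [4, 15, 18, 9]
Insert 18: shifted 0 elements -> [4, 15, 18, 9]
Insert 9: shifted 2 elements -> [4, 9, 15, 18]


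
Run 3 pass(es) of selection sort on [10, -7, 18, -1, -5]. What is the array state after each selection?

Pass 1: Select minimum -7 at index 1, swap -> [-7, 10, 18, -1, -5]
Pass 2: Select minimum -5 at index 4, swap -> [-7, -5, 18, -1, 10]
Pass 3: Select minimum -1 at index 3, swap -> [-7, -5, -1, 18, 10]


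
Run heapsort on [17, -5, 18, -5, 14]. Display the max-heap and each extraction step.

Build heap: [18, 14, 17, -5, -5]
Extract 18: [17, 14, -5, -5, 18]
Extract 17: [14, -5, -5, 17, 18]
Extract 14: [-5, -5, 14, 17, 18]
Extract -5: [-5, -5, 14, 17, 18]


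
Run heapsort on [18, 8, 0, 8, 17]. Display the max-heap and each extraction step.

Build heap: [18, 17, 0, 8, 8]
Extract 18: [17, 8, 0, 8, 18]
Extract 17: [8, 8, 0, 17, 18]
Extract 8: [8, 0, 8, 17, 18]
Extract 8: [0, 8, 8, 17, 18]


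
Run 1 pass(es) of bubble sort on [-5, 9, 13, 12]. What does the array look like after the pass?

After pass 1: [-5, 9, 12, 13] (1 swaps)
Total swaps: 1


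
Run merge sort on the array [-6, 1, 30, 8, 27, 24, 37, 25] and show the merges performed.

Divide and conquer:
  Merge [-6] + [1] -> [-6, 1]
  Merge [30] + [8] -> [8, 30]
  Merge [-6, 1] + [8, 30] -> [-6, 1, 8, 30]
  Merge [27] + [24] -> [24, 27]
  Merge [37] + [25] -> [25, 37]
  Merge [24, 27] + [25, 37] -> [24, 25, 27, 37]
  Merge [-6, 1, 8, 30] + [24, 25, 27, 37] -> [-6, 1, 8, 24, 25, 27, 30, 37]


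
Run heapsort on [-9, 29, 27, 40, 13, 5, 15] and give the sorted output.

Build heap: [40, 29, 27, -9, 13, 5, 15]
Extract 40: [29, 15, 27, -9, 13, 5, 40]
Extract 29: [27, 15, 5, -9, 13, 29, 40]
Extract 27: [15, 13, 5, -9, 27, 29, 40]
Extract 15: [13, -9, 5, 15, 27, 29, 40]
Extract 13: [5, -9, 13, 15, 27, 29, 40]
Extract 5: [-9, 5, 13, 15, 27, 29, 40]


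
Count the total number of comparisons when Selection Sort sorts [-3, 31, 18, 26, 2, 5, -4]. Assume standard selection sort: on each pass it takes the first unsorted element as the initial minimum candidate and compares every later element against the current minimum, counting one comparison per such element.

Pass 1: scan indices 1..6 for the minimum = 6 comparison(s); min is -4, place at index 0 -> [-4, 31, 18, 26, 2, 5, -3]
Pass 2: scan indices 2..6 for the minimum = 5 comparison(s); min is -3, place at index 1 -> [-4, -3, 18, 26, 2, 5, 31]
Pass 3: scan indices 3..6 for the minimum = 4 comparison(s); min is 2, place at index 2 -> [-4, -3, 2, 26, 18, 5, 31]
Pass 4: scan indices 4..6 for the minimum = 3 comparison(s); min is 5, place at index 3 -> [-4, -3, 2, 5, 18, 26, 31]
Pass 5: scan indices 5..6 for the minimum = 2 comparison(s); min is 18, place at index 4 -> [-4, -3, 2, 5, 18, 26, 31]
Pass 6: scan indices 6..6 for the minimum = 1 comparison(s); min is 26, place at index 5 -> [-4, -3, 2, 5, 18, 26, 31]
Selection sort always scans the whole unsorted suffix, so the count is (n-1) + (n-2) + ... + 1 = n(n-1)/2 = 7*6/2 = 21 regardless of the input order.
Total comparisons: 6 + 5 + 4 + 3 + 2 + 1 = 21


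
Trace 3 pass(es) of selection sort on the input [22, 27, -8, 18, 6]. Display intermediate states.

Pass 1: Select minimum -8 at index 2, swap -> [-8, 27, 22, 18, 6]
Pass 2: Select minimum 6 at index 4, swap -> [-8, 6, 22, 18, 27]
Pass 3: Select minimum 18 at index 3, swap -> [-8, 6, 18, 22, 27]


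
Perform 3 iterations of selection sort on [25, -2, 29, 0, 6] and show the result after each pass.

Pass 1: Select minimum -2 at index 1, swap -> [-2, 25, 29, 0, 6]
Pass 2: Select minimum 0 at index 3, swap -> [-2, 0, 29, 25, 6]
Pass 3: Select minimum 6 at index 4, swap -> [-2, 0, 6, 25, 29]


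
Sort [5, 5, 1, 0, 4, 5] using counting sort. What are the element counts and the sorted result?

Count array: [1, 1, 0, 0, 1, 3]
(count[i] = number of elements equal to i)
Cumulative count: [1, 2, 2, 2, 3, 6]
Sorted: [0, 1, 4, 5, 5, 5]


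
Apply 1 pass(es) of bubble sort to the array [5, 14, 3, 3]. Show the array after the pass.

After pass 1: [5, 3, 3, 14] (2 swaps)
Total swaps: 2


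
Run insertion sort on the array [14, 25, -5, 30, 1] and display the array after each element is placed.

First element 14 is already 'sorted'
Insert 25: shifted 0 elements -> [14, 25, -5, 30, 1]
Insert -5: shifted 2 elements -> [-5, 14, 25, 30, 1]
Insert 30: shifted 0 elements -> [-5, 14, 25, 30, 1]
Insert 1: shifted 3 elements -> [-5, 1, 14, 25, 30]


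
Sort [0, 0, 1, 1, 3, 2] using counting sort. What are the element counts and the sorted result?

Count array: [2, 2, 1, 1]
(count[i] = number of elements equal to i)
Cumulative count: [2, 4, 5, 6]
Sorted: [0, 0, 1, 1, 2, 3]


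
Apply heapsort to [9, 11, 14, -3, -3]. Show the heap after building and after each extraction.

Build heap: [14, 11, 9, -3, -3]
Extract 14: [11, -3, 9, -3, 14]
Extract 11: [9, -3, -3, 11, 14]
Extract 9: [-3, -3, 9, 11, 14]
Extract -3: [-3, -3, 9, 11, 14]


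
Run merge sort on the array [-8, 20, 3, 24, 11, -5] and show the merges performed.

Divide and conquer:
  Merge [20] + [3] -> [3, 20]
  Merge [-8] + [3, 20] -> [-8, 3, 20]
  Merge [11] + [-5] -> [-5, 11]
  Merge [24] + [-5, 11] -> [-5, 11, 24]
  Merge [-8, 3, 20] + [-5, 11, 24] -> [-8, -5, 3, 11, 20, 24]


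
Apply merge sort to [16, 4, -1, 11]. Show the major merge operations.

Divide and conquer:
  Merge [16] + [4] -> [4, 16]
  Merge [-1] + [11] -> [-1, 11]
  Merge [4, 16] + [-1, 11] -> [-1, 4, 11, 16]


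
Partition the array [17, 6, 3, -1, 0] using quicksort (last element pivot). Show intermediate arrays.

Partition 1: pivot=0 at index 1 -> [-1, 0, 3, 17, 6]
Partition 2: pivot=6 at index 3 -> [-1, 0, 3, 6, 17]


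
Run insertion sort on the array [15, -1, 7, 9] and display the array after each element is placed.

First element 15 is already 'sorted'
Insert -1: shifted 1 elements -> [-1, 15, 7, 9]
Insert 7: shifted 1 elements -> [-1, 7, 15, 9]
Insert 9: shifted 1 elements -> [-1, 7, 9, 15]


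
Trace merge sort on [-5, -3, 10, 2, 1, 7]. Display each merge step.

Divide and conquer:
  Merge [-3] + [10] -> [-3, 10]
  Merge [-5] + [-3, 10] -> [-5, -3, 10]
  Merge [1] + [7] -> [1, 7]
  Merge [2] + [1, 7] -> [1, 2, 7]
  Merge [-5, -3, 10] + [1, 2, 7] -> [-5, -3, 1, 2, 7, 10]


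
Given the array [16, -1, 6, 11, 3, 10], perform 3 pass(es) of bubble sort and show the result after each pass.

After pass 1: [-1, 6, 11, 3, 10, 16] (5 swaps)
After pass 2: [-1, 6, 3, 10, 11, 16] (2 swaps)
After pass 3: [-1, 3, 6, 10, 11, 16] (1 swaps)
Total swaps: 8


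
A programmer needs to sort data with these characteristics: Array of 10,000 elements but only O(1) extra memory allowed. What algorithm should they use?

Best choice: Heapsort
Reason: Heapsort rearranges the array in place using O(1) auxiliary space and still guarantees O(n log n) time; quicksort partitions in place but needs Theta(log n) stack space for recursion (O(n) in the worst case), and mergesort requires O(n) auxiliary space


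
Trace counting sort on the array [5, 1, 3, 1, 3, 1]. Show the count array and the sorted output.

Count array: [0, 3, 0, 2, 0, 1]
(count[i] = number of elements equal to i)
Cumulative count: [0, 3, 3, 5, 5, 6]
Sorted: [1, 1, 1, 3, 3, 5]


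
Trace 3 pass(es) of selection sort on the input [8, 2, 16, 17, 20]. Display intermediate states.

Pass 1: Select minimum 2 at index 1, swap -> [2, 8, 16, 17, 20]
Pass 2: Select minimum 8 at index 1, swap -> [2, 8, 16, 17, 20]
Pass 3: Select minimum 16 at index 2, swap -> [2, 8, 16, 17, 20]


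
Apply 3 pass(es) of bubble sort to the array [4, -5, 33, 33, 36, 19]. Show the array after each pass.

After pass 1: [-5, 4, 33, 33, 19, 36] (2 swaps)
After pass 2: [-5, 4, 33, 19, 33, 36] (1 swaps)
After pass 3: [-5, 4, 19, 33, 33, 36] (1 swaps)
Total swaps: 4


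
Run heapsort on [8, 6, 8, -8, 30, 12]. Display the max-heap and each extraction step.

Build heap: [30, 8, 12, -8, 6, 8]
Extract 30: [12, 8, 8, -8, 6, 30]
Extract 12: [8, 6, 8, -8, 12, 30]
Extract 8: [8, 6, -8, 8, 12, 30]
Extract 8: [6, -8, 8, 8, 12, 30]
Extract 6: [-8, 6, 8, 8, 12, 30]


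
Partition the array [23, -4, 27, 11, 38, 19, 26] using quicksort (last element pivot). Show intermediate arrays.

Partition 1: pivot=26 at index 4 -> [23, -4, 11, 19, 26, 27, 38]
Partition 2: pivot=19 at index 2 -> [-4, 11, 19, 23, 26, 27, 38]
Partition 3: pivot=11 at index 1 -> [-4, 11, 19, 23, 26, 27, 38]
Partition 4: pivot=38 at index 6 -> [-4, 11, 19, 23, 26, 27, 38]


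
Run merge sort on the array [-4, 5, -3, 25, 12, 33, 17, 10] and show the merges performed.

Divide and conquer:
  Merge [-4] + [5] -> [-4, 5]
  Merge [-3] + [25] -> [-3, 25]
  Merge [-4, 5] + [-3, 25] -> [-4, -3, 5, 25]
  Merge [12] + [33] -> [12, 33]
  Merge [17] + [10] -> [10, 17]
  Merge [12, 33] + [10, 17] -> [10, 12, 17, 33]
  Merge [-4, -3, 5, 25] + [10, 12, 17, 33] -> [-4, -3, 5, 10, 12, 17, 25, 33]


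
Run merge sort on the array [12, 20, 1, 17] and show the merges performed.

Divide and conquer:
  Merge [12] + [20] -> [12, 20]
  Merge [1] + [17] -> [1, 17]
  Merge [12, 20] + [1, 17] -> [1, 12, 17, 20]


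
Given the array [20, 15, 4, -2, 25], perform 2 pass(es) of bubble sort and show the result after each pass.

After pass 1: [15, 4, -2, 20, 25] (3 swaps)
After pass 2: [4, -2, 15, 20, 25] (2 swaps)
Total swaps: 5


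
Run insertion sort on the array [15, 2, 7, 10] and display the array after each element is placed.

First element 15 is already 'sorted'
Insert 2: shifted 1 elements -> [2, 15, 7, 10]
Insert 7: shifted 1 elements -> [2, 7, 15, 10]
Insert 10: shifted 1 elements -> [2, 7, 10, 15]


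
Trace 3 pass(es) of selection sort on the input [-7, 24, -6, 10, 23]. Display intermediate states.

Pass 1: Select minimum -7 at index 0, swap -> [-7, 24, -6, 10, 23]
Pass 2: Select minimum -6 at index 2, swap -> [-7, -6, 24, 10, 23]
Pass 3: Select minimum 10 at index 3, swap -> [-7, -6, 10, 24, 23]


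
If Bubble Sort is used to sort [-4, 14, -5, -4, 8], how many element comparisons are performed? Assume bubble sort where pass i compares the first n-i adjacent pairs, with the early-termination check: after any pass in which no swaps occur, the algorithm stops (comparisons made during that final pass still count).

Pass 1: compare adjacent pairs (0,1)..(3,4) = 4 comparison(s), 3 swap(s) -> [-4, -5, -4, 8, 14]
Pass 2: compare adjacent pairs (0,1)..(2,3) = 3 comparison(s), 1 swap(s) -> [-5, -4, -4, 8, 14]
Pass 3: compare adjacent pairs (0,1)..(1,2) = 2 comparison(s), 0 swap(s) -> [-5, -4, -4, 8, 14]
No swaps in this pass, so bubble sort stops here.
Total comparisons: 4 + 3 + 2 = 9


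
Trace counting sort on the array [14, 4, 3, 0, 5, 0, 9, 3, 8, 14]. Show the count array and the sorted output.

Count array: [2, 0, 0, 2, 1, 1, 0, 0, 1, 1, 0, 0, 0, 0, 2]
(count[i] = number of elements equal to i)
Cumulative count: [2, 2, 2, 4, 5, 6, 6, 6, 7, 8, 8, 8, 8, 8, 10]
Sorted: [0, 0, 3, 3, 4, 5, 8, 9, 14, 14]


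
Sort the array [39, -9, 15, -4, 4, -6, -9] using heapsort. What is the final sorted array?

Build heap: [39, 4, 15, -4, -9, -6, -9]
Extract 39: [15, 4, -6, -4, -9, -9, 39]
Extract 15: [4, -4, -6, -9, -9, 15, 39]
Extract 4: [-4, -9, -6, -9, 4, 15, 39]
Extract -4: [-6, -9, -9, -4, 4, 15, 39]
Extract -6: [-9, -9, -6, -4, 4, 15, 39]
Extract -9: [-9, -9, -6, -4, 4, 15, 39]


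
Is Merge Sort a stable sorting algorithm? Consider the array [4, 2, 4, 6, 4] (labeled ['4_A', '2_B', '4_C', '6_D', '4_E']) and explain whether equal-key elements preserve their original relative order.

Trace Merge Sort on the labeled array (the key is the number; the letter only tracks identity):
  Merge [4_A] + [2_B] -> [2_B, 4_A]
  Merge [6_D] + [4_E] -> [4_E, 6_D]
  Merge [4_C] + [4_E, 6_D] -> [4_C, 4_E, 6_D]
  Merge [2_B, 4_A] + [4_C, 4_E, 6_D] -> [2_B, 4_A, 4_C, 4_E, 6_D]
Final order: [2_B, 4_A, 4_C, 4_E, 6_D]
Equal keys:
  value 4: originally 4_A, 4_C, 4_E; after sorting 4_A, 4_C, 4_E -> order preserved
All equal keys kept their original relative order. Merge Sort is stable: when the heads of the two halves are equal the merge takes from the left half first.
Answer: Stable


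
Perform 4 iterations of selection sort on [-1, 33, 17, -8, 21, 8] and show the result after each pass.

Pass 1: Select minimum -8 at index 3, swap -> [-8, 33, 17, -1, 21, 8]
Pass 2: Select minimum -1 at index 3, swap -> [-8, -1, 17, 33, 21, 8]
Pass 3: Select minimum 8 at index 5, swap -> [-8, -1, 8, 33, 21, 17]
Pass 4: Select minimum 17 at index 5, swap -> [-8, -1, 8, 17, 21, 33]


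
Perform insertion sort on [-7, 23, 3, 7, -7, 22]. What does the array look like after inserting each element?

First element -7 is already 'sorted'
Insert 23: shifted 0 elements -> [-7, 23, 3, 7, -7, 22]
Insert 3: shifted 1 elements -> [-7, 3, 23, 7, -7, 22]
Insert 7: shifted 1 elements -> [-7, 3, 7, 23, -7, 22]
Insert -7: shifted 3 elements -> [-7, -7, 3, 7, 23, 22]
Insert 22: shifted 1 elements -> [-7, -7, 3, 7, 22, 23]


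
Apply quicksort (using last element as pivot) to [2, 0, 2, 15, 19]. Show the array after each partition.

Partition 1: pivot=19 at index 4 -> [2, 0, 2, 15, 19]
Partition 2: pivot=15 at index 3 -> [2, 0, 2, 15, 19]
Partition 3: pivot=2 at index 2 -> [2, 0, 2, 15, 19]
Partition 4: pivot=0 at index 0 -> [0, 2, 2, 15, 19]


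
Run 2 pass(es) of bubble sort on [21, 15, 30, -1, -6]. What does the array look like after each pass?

After pass 1: [15, 21, -1, -6, 30] (3 swaps)
After pass 2: [15, -1, -6, 21, 30] (2 swaps)
Total swaps: 5


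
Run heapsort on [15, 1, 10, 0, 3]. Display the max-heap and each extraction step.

Build heap: [15, 3, 10, 0, 1]
Extract 15: [10, 3, 1, 0, 15]
Extract 10: [3, 0, 1, 10, 15]
Extract 3: [1, 0, 3, 10, 15]
Extract 1: [0, 1, 3, 10, 15]


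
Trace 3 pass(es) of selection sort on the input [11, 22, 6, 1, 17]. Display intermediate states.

Pass 1: Select minimum 1 at index 3, swap -> [1, 22, 6, 11, 17]
Pass 2: Select minimum 6 at index 2, swap -> [1, 6, 22, 11, 17]
Pass 3: Select minimum 11 at index 3, swap -> [1, 6, 11, 22, 17]


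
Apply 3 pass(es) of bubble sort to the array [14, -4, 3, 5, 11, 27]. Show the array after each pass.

After pass 1: [-4, 3, 5, 11, 14, 27] (4 swaps)
After pass 2: [-4, 3, 5, 11, 14, 27] (0 swaps)
After pass 3: [-4, 3, 5, 11, 14, 27] (0 swaps)
Total swaps: 4


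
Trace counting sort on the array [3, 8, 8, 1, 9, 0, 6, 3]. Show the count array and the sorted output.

Count array: [1, 1, 0, 2, 0, 0, 1, 0, 2, 1]
(count[i] = number of elements equal to i)
Cumulative count: [1, 2, 2, 4, 4, 4, 5, 5, 7, 8]
Sorted: [0, 1, 3, 3, 6, 8, 8, 9]


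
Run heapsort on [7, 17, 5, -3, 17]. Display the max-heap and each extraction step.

Build heap: [17, 17, 5, -3, 7]
Extract 17: [17, 7, 5, -3, 17]
Extract 17: [7, -3, 5, 17, 17]
Extract 7: [5, -3, 7, 17, 17]
Extract 5: [-3, 5, 7, 17, 17]


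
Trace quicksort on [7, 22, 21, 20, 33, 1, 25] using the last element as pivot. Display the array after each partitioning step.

Partition 1: pivot=25 at index 5 -> [7, 22, 21, 20, 1, 25, 33]
Partition 2: pivot=1 at index 0 -> [1, 22, 21, 20, 7, 25, 33]
Partition 3: pivot=7 at index 1 -> [1, 7, 21, 20, 22, 25, 33]
Partition 4: pivot=22 at index 4 -> [1, 7, 21, 20, 22, 25, 33]
Partition 5: pivot=20 at index 2 -> [1, 7, 20, 21, 22, 25, 33]


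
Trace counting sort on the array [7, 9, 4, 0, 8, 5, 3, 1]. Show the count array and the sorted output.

Count array: [1, 1, 0, 1, 1, 1, 0, 1, 1, 1]
(count[i] = number of elements equal to i)
Cumulative count: [1, 2, 2, 3, 4, 5, 5, 6, 7, 8]
Sorted: [0, 1, 3, 4, 5, 7, 8, 9]


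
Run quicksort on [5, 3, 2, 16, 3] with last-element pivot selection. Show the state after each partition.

Partition 1: pivot=3 at index 2 -> [3, 2, 3, 16, 5]
Partition 2: pivot=2 at index 0 -> [2, 3, 3, 16, 5]
Partition 3: pivot=5 at index 3 -> [2, 3, 3, 5, 16]


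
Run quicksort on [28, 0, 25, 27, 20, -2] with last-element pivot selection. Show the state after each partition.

Partition 1: pivot=-2 at index 0 -> [-2, 0, 25, 27, 20, 28]
Partition 2: pivot=28 at index 5 -> [-2, 0, 25, 27, 20, 28]
Partition 3: pivot=20 at index 2 -> [-2, 0, 20, 27, 25, 28]
Partition 4: pivot=25 at index 3 -> [-2, 0, 20, 25, 27, 28]


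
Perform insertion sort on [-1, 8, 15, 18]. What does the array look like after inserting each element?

First element -1 is already 'sorted'
Insert 8: shifted 0 elements -> [-1, 8, 15, 18]
Insert 15: shifted 0 elements -> [-1, 8, 15, 18]
Insert 18: shifted 0 elements -> [-1, 8, 15, 18]


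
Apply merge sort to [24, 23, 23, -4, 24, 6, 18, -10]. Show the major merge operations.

Divide and conquer:
  Merge [24] + [23] -> [23, 24]
  Merge [23] + [-4] -> [-4, 23]
  Merge [23, 24] + [-4, 23] -> [-4, 23, 23, 24]
  Merge [24] + [6] -> [6, 24]
  Merge [18] + [-10] -> [-10, 18]
  Merge [6, 24] + [-10, 18] -> [-10, 6, 18, 24]
  Merge [-4, 23, 23, 24] + [-10, 6, 18, 24] -> [-10, -4, 6, 18, 23, 23, 24, 24]


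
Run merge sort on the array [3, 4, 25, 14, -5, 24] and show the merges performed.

Divide and conquer:
  Merge [4] + [25] -> [4, 25]
  Merge [3] + [4, 25] -> [3, 4, 25]
  Merge [-5] + [24] -> [-5, 24]
  Merge [14] + [-5, 24] -> [-5, 14, 24]
  Merge [3, 4, 25] + [-5, 14, 24] -> [-5, 3, 4, 14, 24, 25]


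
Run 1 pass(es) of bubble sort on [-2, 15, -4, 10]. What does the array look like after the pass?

After pass 1: [-2, -4, 10, 15] (2 swaps)
Total swaps: 2


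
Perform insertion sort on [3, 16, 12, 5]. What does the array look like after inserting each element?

First element 3 is already 'sorted'
Insert 16: shifted 0 elements -> [3, 16, 12, 5]
Insert 12: shifted 1 elements -> [3, 12, 16, 5]
Insert 5: shifted 2 elements -> [3, 5, 12, 16]


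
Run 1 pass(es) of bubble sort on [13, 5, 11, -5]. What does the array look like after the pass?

After pass 1: [5, 11, -5, 13] (3 swaps)
Total swaps: 3


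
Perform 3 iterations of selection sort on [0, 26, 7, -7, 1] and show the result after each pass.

Pass 1: Select minimum -7 at index 3, swap -> [-7, 26, 7, 0, 1]
Pass 2: Select minimum 0 at index 3, swap -> [-7, 0, 7, 26, 1]
Pass 3: Select minimum 1 at index 4, swap -> [-7, 0, 1, 26, 7]


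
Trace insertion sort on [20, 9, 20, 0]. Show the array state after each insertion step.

First element 20 is already 'sorted'
Insert 9: shifted 1 elements -> [9, 20, 20, 0]
Insert 20: shifted 0 elements -> [9, 20, 20, 0]
Insert 0: shifted 3 elements -> [0, 9, 20, 20]


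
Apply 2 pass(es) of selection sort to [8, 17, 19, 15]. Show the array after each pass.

Pass 1: Select minimum 8 at index 0, swap -> [8, 17, 19, 15]
Pass 2: Select minimum 15 at index 3, swap -> [8, 15, 19, 17]


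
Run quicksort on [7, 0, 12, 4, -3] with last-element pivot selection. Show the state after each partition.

Partition 1: pivot=-3 at index 0 -> [-3, 0, 12, 4, 7]
Partition 2: pivot=7 at index 3 -> [-3, 0, 4, 7, 12]
Partition 3: pivot=4 at index 2 -> [-3, 0, 4, 7, 12]


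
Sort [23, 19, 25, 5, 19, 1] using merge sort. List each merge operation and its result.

Divide and conquer:
  Merge [19] + [25] -> [19, 25]
  Merge [23] + [19, 25] -> [19, 23, 25]
  Merge [19] + [1] -> [1, 19]
  Merge [5] + [1, 19] -> [1, 5, 19]
  Merge [19, 23, 25] + [1, 5, 19] -> [1, 5, 19, 19, 23, 25]


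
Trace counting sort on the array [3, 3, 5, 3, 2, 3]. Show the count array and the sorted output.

Count array: [0, 0, 1, 4, 0, 1]
(count[i] = number of elements equal to i)
Cumulative count: [0, 0, 1, 5, 5, 6]
Sorted: [2, 3, 3, 3, 3, 5]


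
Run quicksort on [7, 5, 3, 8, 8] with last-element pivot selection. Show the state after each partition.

Partition 1: pivot=8 at index 4 -> [7, 5, 3, 8, 8]
Partition 2: pivot=8 at index 3 -> [7, 5, 3, 8, 8]
Partition 3: pivot=3 at index 0 -> [3, 5, 7, 8, 8]
Partition 4: pivot=7 at index 2 -> [3, 5, 7, 8, 8]


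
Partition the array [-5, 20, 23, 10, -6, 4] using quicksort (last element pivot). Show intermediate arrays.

Partition 1: pivot=4 at index 2 -> [-5, -6, 4, 10, 20, 23]
Partition 2: pivot=-6 at index 0 -> [-6, -5, 4, 10, 20, 23]
Partition 3: pivot=23 at index 5 -> [-6, -5, 4, 10, 20, 23]
Partition 4: pivot=20 at index 4 -> [-6, -5, 4, 10, 20, 23]


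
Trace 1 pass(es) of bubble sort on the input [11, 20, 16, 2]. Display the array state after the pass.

After pass 1: [11, 16, 2, 20] (2 swaps)
Total swaps: 2


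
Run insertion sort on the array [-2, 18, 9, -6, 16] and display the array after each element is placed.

First element -2 is already 'sorted'
Insert 18: shifted 0 elements -> [-2, 18, 9, -6, 16]
Insert 9: shifted 1 elements -> [-2, 9, 18, -6, 16]
Insert -6: shifted 3 elements -> [-6, -2, 9, 18, 16]
Insert 16: shifted 1 elements -> [-6, -2, 9, 16, 18]


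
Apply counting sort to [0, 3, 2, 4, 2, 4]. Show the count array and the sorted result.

Count array: [1, 0, 2, 1, 2]
(count[i] = number of elements equal to i)
Cumulative count: [1, 1, 3, 4, 6]
Sorted: [0, 2, 2, 3, 4, 4]


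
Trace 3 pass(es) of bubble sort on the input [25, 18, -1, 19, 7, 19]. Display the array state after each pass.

After pass 1: [18, -1, 19, 7, 19, 25] (5 swaps)
After pass 2: [-1, 18, 7, 19, 19, 25] (2 swaps)
After pass 3: [-1, 7, 18, 19, 19, 25] (1 swaps)
Total swaps: 8


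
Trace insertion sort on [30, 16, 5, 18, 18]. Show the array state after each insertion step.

First element 30 is already 'sorted'
Insert 16: shifted 1 elements -> [16, 30, 5, 18, 18]
Insert 5: shifted 2 elements -> [5, 16, 30, 18, 18]
Insert 18: shifted 1 elements -> [5, 16, 18, 30, 18]
Insert 18: shifted 1 elements -> [5, 16, 18, 18, 30]


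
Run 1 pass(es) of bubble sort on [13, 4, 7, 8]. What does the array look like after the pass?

After pass 1: [4, 7, 8, 13] (3 swaps)
Total swaps: 3


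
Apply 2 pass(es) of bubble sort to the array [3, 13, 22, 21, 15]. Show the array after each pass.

After pass 1: [3, 13, 21, 15, 22] (2 swaps)
After pass 2: [3, 13, 15, 21, 22] (1 swaps)
Total swaps: 3


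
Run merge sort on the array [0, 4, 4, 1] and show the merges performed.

Divide and conquer:
  Merge [0] + [4] -> [0, 4]
  Merge [4] + [1] -> [1, 4]
  Merge [0, 4] + [1, 4] -> [0, 1, 4, 4]


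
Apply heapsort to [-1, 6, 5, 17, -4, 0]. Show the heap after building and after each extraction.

Build heap: [17, 6, 5, -1, -4, 0]
Extract 17: [6, 0, 5, -1, -4, 17]
Extract 6: [5, 0, -4, -1, 6, 17]
Extract 5: [0, -1, -4, 5, 6, 17]
Extract 0: [-1, -4, 0, 5, 6, 17]
Extract -1: [-4, -1, 0, 5, 6, 17]


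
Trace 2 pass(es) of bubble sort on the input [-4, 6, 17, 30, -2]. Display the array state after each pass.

After pass 1: [-4, 6, 17, -2, 30] (1 swaps)
After pass 2: [-4, 6, -2, 17, 30] (1 swaps)
Total swaps: 2


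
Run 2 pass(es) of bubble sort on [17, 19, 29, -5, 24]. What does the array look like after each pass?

After pass 1: [17, 19, -5, 24, 29] (2 swaps)
After pass 2: [17, -5, 19, 24, 29] (1 swaps)
Total swaps: 3


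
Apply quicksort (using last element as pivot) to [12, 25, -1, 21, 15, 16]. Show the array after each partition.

Partition 1: pivot=16 at index 3 -> [12, -1, 15, 16, 25, 21]
Partition 2: pivot=15 at index 2 -> [12, -1, 15, 16, 25, 21]
Partition 3: pivot=-1 at index 0 -> [-1, 12, 15, 16, 25, 21]
Partition 4: pivot=21 at index 4 -> [-1, 12, 15, 16, 21, 25]


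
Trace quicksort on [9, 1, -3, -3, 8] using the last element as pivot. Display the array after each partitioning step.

Partition 1: pivot=8 at index 3 -> [1, -3, -3, 8, 9]
Partition 2: pivot=-3 at index 1 -> [-3, -3, 1, 8, 9]


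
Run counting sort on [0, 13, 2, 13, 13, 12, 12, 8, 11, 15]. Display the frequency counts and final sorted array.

Count array: [1, 0, 1, 0, 0, 0, 0, 0, 1, 0, 0, 1, 2, 3, 0, 1]
(count[i] = number of elements equal to i)
Cumulative count: [1, 1, 2, 2, 2, 2, 2, 2, 3, 3, 3, 4, 6, 9, 9, 10]
Sorted: [0, 2, 8, 11, 12, 12, 13, 13, 13, 15]


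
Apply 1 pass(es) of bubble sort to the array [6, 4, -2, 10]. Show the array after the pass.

After pass 1: [4, -2, 6, 10] (2 swaps)
Total swaps: 2


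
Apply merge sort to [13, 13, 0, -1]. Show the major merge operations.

Divide and conquer:
  Merge [13] + [13] -> [13, 13]
  Merge [0] + [-1] -> [-1, 0]
  Merge [13, 13] + [-1, 0] -> [-1, 0, 13, 13]


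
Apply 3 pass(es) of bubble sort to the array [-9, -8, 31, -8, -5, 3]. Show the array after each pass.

After pass 1: [-9, -8, -8, -5, 3, 31] (3 swaps)
After pass 2: [-9, -8, -8, -5, 3, 31] (0 swaps)
After pass 3: [-9, -8, -8, -5, 3, 31] (0 swaps)
Total swaps: 3


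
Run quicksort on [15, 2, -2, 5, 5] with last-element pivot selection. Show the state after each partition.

Partition 1: pivot=5 at index 3 -> [2, -2, 5, 5, 15]
Partition 2: pivot=5 at index 2 -> [2, -2, 5, 5, 15]
Partition 3: pivot=-2 at index 0 -> [-2, 2, 5, 5, 15]


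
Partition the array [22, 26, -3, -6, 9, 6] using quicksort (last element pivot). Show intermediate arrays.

Partition 1: pivot=6 at index 2 -> [-3, -6, 6, 26, 9, 22]
Partition 2: pivot=-6 at index 0 -> [-6, -3, 6, 26, 9, 22]
Partition 3: pivot=22 at index 4 -> [-6, -3, 6, 9, 22, 26]


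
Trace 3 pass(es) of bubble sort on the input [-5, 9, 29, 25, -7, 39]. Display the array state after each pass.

After pass 1: [-5, 9, 25, -7, 29, 39] (2 swaps)
After pass 2: [-5, 9, -7, 25, 29, 39] (1 swaps)
After pass 3: [-5, -7, 9, 25, 29, 39] (1 swaps)
Total swaps: 4


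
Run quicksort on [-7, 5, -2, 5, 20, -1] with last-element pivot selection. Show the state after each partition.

Partition 1: pivot=-1 at index 2 -> [-7, -2, -1, 5, 20, 5]
Partition 2: pivot=-2 at index 1 -> [-7, -2, -1, 5, 20, 5]
Partition 3: pivot=5 at index 4 -> [-7, -2, -1, 5, 5, 20]


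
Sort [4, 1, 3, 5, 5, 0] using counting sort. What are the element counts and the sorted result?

Count array: [1, 1, 0, 1, 1, 2]
(count[i] = number of elements equal to i)
Cumulative count: [1, 2, 2, 3, 4, 6]
Sorted: [0, 1, 3, 4, 5, 5]


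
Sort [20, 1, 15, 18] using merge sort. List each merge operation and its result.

Divide and conquer:
  Merge [20] + [1] -> [1, 20]
  Merge [15] + [18] -> [15, 18]
  Merge [1, 20] + [15, 18] -> [1, 15, 18, 20]


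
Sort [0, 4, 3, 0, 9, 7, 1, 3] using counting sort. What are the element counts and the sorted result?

Count array: [2, 1, 0, 2, 1, 0, 0, 1, 0, 1]
(count[i] = number of elements equal to i)
Cumulative count: [2, 3, 3, 5, 6, 6, 6, 7, 7, 8]
Sorted: [0, 0, 1, 3, 3, 4, 7, 9]


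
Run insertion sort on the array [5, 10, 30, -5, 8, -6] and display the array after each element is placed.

First element 5 is already 'sorted'
Insert 10: shifted 0 elements -> [5, 10, 30, -5, 8, -6]
Insert 30: shifted 0 elements -> [5, 10, 30, -5, 8, -6]
Insert -5: shifted 3 elements -> [-5, 5, 10, 30, 8, -6]
Insert 8: shifted 2 elements -> [-5, 5, 8, 10, 30, -6]
Insert -6: shifted 5 elements -> [-6, -5, 5, 8, 10, 30]


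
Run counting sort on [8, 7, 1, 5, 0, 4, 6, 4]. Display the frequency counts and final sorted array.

Count array: [1, 1, 0, 0, 2, 1, 1, 1, 1]
(count[i] = number of elements equal to i)
Cumulative count: [1, 2, 2, 2, 4, 5, 6, 7, 8]
Sorted: [0, 1, 4, 4, 5, 6, 7, 8]


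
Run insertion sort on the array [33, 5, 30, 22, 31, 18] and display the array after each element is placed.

First element 33 is already 'sorted'
Insert 5: shifted 1 elements -> [5, 33, 30, 22, 31, 18]
Insert 30: shifted 1 elements -> [5, 30, 33, 22, 31, 18]
Insert 22: shifted 2 elements -> [5, 22, 30, 33, 31, 18]
Insert 31: shifted 1 elements -> [5, 22, 30, 31, 33, 18]
Insert 18: shifted 4 elements -> [5, 18, 22, 30, 31, 33]


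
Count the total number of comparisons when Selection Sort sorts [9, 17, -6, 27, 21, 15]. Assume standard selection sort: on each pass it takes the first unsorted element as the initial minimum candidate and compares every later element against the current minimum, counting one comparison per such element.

Pass 1: scan indices 1..5 for the minimum = 5 comparison(s); min is -6, place at index 0 -> [-6, 17, 9, 27, 21, 15]
Pass 2: scan indices 2..5 for the minimum = 4 comparison(s); min is 9, place at index 1 -> [-6, 9, 17, 27, 21, 15]
Pass 3: scan indices 3..5 for the minimum = 3 comparison(s); min is 15, place at index 2 -> [-6, 9, 15, 27, 21, 17]
Pass 4: scan indices 4..5 for the minimum = 2 comparison(s); min is 17, place at index 3 -> [-6, 9, 15, 17, 21, 27]
Pass 5: scan indices 5..5 for the minimum = 1 comparison(s); min is 21, place at index 4 -> [-6, 9, 15, 17, 21, 27]
Selection sort always scans the whole unsorted suffix, so the count is (n-1) + (n-2) + ... + 1 = n(n-1)/2 = 6*5/2 = 15 regardless of the input order.
Total comparisons: 5 + 4 + 3 + 2 + 1 = 15


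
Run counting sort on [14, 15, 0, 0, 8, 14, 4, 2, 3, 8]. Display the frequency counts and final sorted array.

Count array: [2, 0, 1, 1, 1, 0, 0, 0, 2, 0, 0, 0, 0, 0, 2, 1]
(count[i] = number of elements equal to i)
Cumulative count: [2, 2, 3, 4, 5, 5, 5, 5, 7, 7, 7, 7, 7, 7, 9, 10]
Sorted: [0, 0, 2, 3, 4, 8, 8, 14, 14, 15]


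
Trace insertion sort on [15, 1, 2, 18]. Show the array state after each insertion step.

First element 15 is already 'sorted'
Insert 1: shifted 1 elements -> [1, 15, 2, 18]
Insert 2: shifted 1 elements -> [1, 2, 15, 18]
Insert 18: shifted 0 elements -> [1, 2, 15, 18]


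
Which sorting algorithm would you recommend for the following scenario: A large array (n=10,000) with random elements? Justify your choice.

Best choice: Quicksort or Mergesort
Reason: Both have O(n log n) average case; quicksort has lower constant factors


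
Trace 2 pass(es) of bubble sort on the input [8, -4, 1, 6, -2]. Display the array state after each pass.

After pass 1: [-4, 1, 6, -2, 8] (4 swaps)
After pass 2: [-4, 1, -2, 6, 8] (1 swaps)
Total swaps: 5


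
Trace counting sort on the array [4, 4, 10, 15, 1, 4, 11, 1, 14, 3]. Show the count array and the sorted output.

Count array: [0, 2, 0, 1, 3, 0, 0, 0, 0, 0, 1, 1, 0, 0, 1, 1]
(count[i] = number of elements equal to i)
Cumulative count: [0, 2, 2, 3, 6, 6, 6, 6, 6, 6, 7, 8, 8, 8, 9, 10]
Sorted: [1, 1, 3, 4, 4, 4, 10, 11, 14, 15]


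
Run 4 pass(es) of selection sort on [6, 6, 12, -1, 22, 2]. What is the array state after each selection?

Pass 1: Select minimum -1 at index 3, swap -> [-1, 6, 12, 6, 22, 2]
Pass 2: Select minimum 2 at index 5, swap -> [-1, 2, 12, 6, 22, 6]
Pass 3: Select minimum 6 at index 3, swap -> [-1, 2, 6, 12, 22, 6]
Pass 4: Select minimum 6 at index 5, swap -> [-1, 2, 6, 6, 22, 12]


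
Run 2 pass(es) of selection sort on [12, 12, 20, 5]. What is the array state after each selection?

Pass 1: Select minimum 5 at index 3, swap -> [5, 12, 20, 12]
Pass 2: Select minimum 12 at index 1, swap -> [5, 12, 20, 12]


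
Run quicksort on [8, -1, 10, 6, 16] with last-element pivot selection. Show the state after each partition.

Partition 1: pivot=16 at index 4 -> [8, -1, 10, 6, 16]
Partition 2: pivot=6 at index 1 -> [-1, 6, 10, 8, 16]
Partition 3: pivot=8 at index 2 -> [-1, 6, 8, 10, 16]


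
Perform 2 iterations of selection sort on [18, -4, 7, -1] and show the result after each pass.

Pass 1: Select minimum -4 at index 1, swap -> [-4, 18, 7, -1]
Pass 2: Select minimum -1 at index 3, swap -> [-4, -1, 7, 18]


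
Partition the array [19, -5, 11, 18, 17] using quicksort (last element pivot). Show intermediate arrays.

Partition 1: pivot=17 at index 2 -> [-5, 11, 17, 18, 19]
Partition 2: pivot=11 at index 1 -> [-5, 11, 17, 18, 19]
Partition 3: pivot=19 at index 4 -> [-5, 11, 17, 18, 19]


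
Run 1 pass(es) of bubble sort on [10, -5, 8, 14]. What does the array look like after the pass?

After pass 1: [-5, 8, 10, 14] (2 swaps)
Total swaps: 2


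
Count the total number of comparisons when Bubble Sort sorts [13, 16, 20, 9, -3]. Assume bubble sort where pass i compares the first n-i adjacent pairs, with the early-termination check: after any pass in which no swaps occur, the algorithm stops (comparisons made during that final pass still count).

Pass 1: compare adjacent pairs (0,1)..(3,4) = 4 comparison(s), 2 swap(s) -> [13, 16, 9, -3, 20]
Pass 2: compare adjacent pairs (0,1)..(2,3) = 3 comparison(s), 2 swap(s) -> [13, 9, -3, 16, 20]
Pass 3: compare adjacent pairs (0,1)..(1,2) = 2 comparison(s), 2 swap(s) -> [9, -3, 13, 16, 20]
Pass 4: compare adjacent pairs (0,1)..(0,1) = 1 comparison(s), 1 swap(s) -> [-3, 9, 13, 16, 20]
Every pass made at least one swap, so all n-1 passes run.
Total comparisons: 4 + 3 + 2 + 1 = 10


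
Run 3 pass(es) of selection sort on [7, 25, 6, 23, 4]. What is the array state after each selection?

Pass 1: Select minimum 4 at index 4, swap -> [4, 25, 6, 23, 7]
Pass 2: Select minimum 6 at index 2, swap -> [4, 6, 25, 23, 7]
Pass 3: Select minimum 7 at index 4, swap -> [4, 6, 7, 23, 25]


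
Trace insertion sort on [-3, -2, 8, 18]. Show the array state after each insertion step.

First element -3 is already 'sorted'
Insert -2: shifted 0 elements -> [-3, -2, 8, 18]
Insert 8: shifted 0 elements -> [-3, -2, 8, 18]
Insert 18: shifted 0 elements -> [-3, -2, 8, 18]


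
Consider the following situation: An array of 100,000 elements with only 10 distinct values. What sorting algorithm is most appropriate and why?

Best choice: 3-way quicksort or Counting sort
Reason: 3-way (Dutch national flag) partitioning groups every copy of the pivot together, so with only d=10 distinct keys quicksort finishes in O(n log d) expected time, which is effectively linear; counting sort runs in O(n + k) where k is the size of the key range (not the number of distinct values), so it is linear when the 10 values are integers drawn from a small known range


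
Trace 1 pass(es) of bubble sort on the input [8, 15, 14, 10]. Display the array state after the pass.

After pass 1: [8, 14, 10, 15] (2 swaps)
Total swaps: 2


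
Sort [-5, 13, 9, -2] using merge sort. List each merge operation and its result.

Divide and conquer:
  Merge [-5] + [13] -> [-5, 13]
  Merge [9] + [-2] -> [-2, 9]
  Merge [-5, 13] + [-2, 9] -> [-5, -2, 9, 13]


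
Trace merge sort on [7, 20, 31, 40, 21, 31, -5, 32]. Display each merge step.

Divide and conquer:
  Merge [7] + [20] -> [7, 20]
  Merge [31] + [40] -> [31, 40]
  Merge [7, 20] + [31, 40] -> [7, 20, 31, 40]
  Merge [21] + [31] -> [21, 31]
  Merge [-5] + [32] -> [-5, 32]
  Merge [21, 31] + [-5, 32] -> [-5, 21, 31, 32]
  Merge [7, 20, 31, 40] + [-5, 21, 31, 32] -> [-5, 7, 20, 21, 31, 31, 32, 40]


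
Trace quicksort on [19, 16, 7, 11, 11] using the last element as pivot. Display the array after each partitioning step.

Partition 1: pivot=11 at index 2 -> [7, 11, 11, 16, 19]
Partition 2: pivot=11 at index 1 -> [7, 11, 11, 16, 19]
Partition 3: pivot=19 at index 4 -> [7, 11, 11, 16, 19]


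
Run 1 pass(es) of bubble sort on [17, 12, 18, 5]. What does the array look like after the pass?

After pass 1: [12, 17, 5, 18] (2 swaps)
Total swaps: 2


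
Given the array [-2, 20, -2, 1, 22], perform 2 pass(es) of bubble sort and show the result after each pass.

After pass 1: [-2, -2, 1, 20, 22] (2 swaps)
After pass 2: [-2, -2, 1, 20, 22] (0 swaps)
Total swaps: 2


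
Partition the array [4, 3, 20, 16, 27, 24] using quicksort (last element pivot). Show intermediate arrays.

Partition 1: pivot=24 at index 4 -> [4, 3, 20, 16, 24, 27]
Partition 2: pivot=16 at index 2 -> [4, 3, 16, 20, 24, 27]
Partition 3: pivot=3 at index 0 -> [3, 4, 16, 20, 24, 27]


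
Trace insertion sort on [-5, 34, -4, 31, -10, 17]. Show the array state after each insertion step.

First element -5 is already 'sorted'
Insert 34: shifted 0 elements -> [-5, 34, -4, 31, -10, 17]
Insert -4: shifted 1 elements -> [-5, -4, 34, 31, -10, 17]
Insert 31: shifted 1 elements -> [-5, -4, 31, 34, -10, 17]
Insert -10: shifted 4 elements -> [-10, -5, -4, 31, 34, 17]
Insert 17: shifted 2 elements -> [-10, -5, -4, 17, 31, 34]


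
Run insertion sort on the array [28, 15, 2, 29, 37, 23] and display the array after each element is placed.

First element 28 is already 'sorted'
Insert 15: shifted 1 elements -> [15, 28, 2, 29, 37, 23]
Insert 2: shifted 2 elements -> [2, 15, 28, 29, 37, 23]
Insert 29: shifted 0 elements -> [2, 15, 28, 29, 37, 23]
Insert 37: shifted 0 elements -> [2, 15, 28, 29, 37, 23]
Insert 23: shifted 3 elements -> [2, 15, 23, 28, 29, 37]
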